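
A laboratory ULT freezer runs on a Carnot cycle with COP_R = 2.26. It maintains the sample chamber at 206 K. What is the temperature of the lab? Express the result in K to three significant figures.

297 K

COP_R = T_C/(T_H − T_C) gives T_H − T_C = T_C/COP.
With T_C = 206.00 K, T_H = 206.00 × (1 + 1/2.26) = 297.15 K.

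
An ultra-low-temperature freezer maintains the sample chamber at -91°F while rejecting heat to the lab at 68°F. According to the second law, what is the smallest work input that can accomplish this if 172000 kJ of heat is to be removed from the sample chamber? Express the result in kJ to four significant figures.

In absolute terms T_C = 204.82 K and T_H = 293.15 K, so ΔT = 88.33 K.
The reversible limit is COP_R = T_C/ΔT = 2.319, so W_min = Q_C/COP = Q_C·ΔT/T_C.
W_min = 172000 × 88.33/204.82 = 74180 kJ.

74180 kJ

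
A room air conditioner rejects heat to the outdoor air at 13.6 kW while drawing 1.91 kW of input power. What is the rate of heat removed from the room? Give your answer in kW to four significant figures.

11.69 kW

For a cyclic device the first law requires Q̇_H = Q̇_C + Ẇ.
Q̇_C = Q̇_H − Ẇ = 11.69 kW.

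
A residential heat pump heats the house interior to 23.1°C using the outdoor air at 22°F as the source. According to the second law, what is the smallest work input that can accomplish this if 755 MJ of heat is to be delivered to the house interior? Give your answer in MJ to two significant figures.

73 MJ

In absolute terms T_C = 267.59 K and T_H = 296.25 K, so ΔT = 28.66 K.
The reversible limit is COP_HP = T_H/ΔT = 10.34, so W_min = Q_H/COP = Q_H·ΔT/T_H.
W_min = 755.0 × 28.66/296.25 = 73.03 MJ.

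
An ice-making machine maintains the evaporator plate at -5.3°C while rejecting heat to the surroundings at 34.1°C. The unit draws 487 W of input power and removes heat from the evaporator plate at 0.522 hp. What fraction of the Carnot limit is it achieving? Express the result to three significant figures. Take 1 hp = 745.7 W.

0.118

Converting, Q̇_C = 0.5220 hp = 389.3 W, so COP_actual = Q̇_C/Ẇ = 389.3/487.0 = 0.7993.
In absolute terms T_C = 267.85 K and T_H = 307.25 K, so ΔT = 39.40 K.
COP_Carnot = T_C/ΔT = 267.85/39.40 = 6.798.
η_II = COP_actual/COP_Carnot = 0.7993/6.798 = 0.1176.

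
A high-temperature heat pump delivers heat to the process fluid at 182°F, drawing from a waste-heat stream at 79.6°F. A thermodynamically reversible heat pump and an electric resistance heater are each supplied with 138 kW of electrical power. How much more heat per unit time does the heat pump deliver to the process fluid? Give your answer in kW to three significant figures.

727 kW

In absolute terms T_C = 299.59 K and T_H = 356.48 K, so ΔT = 56.89 K.
COP_Carnot = T_H/ΔT = 356.48/56.89 = 6.266.
The heat pump delivers Q̇_H = COP × Ẇ = 864.8 kW; the resistance heater delivers Ẇ = 138.0 kW.
Extra = (COP − 1)·Ẇ = 726.8 kW.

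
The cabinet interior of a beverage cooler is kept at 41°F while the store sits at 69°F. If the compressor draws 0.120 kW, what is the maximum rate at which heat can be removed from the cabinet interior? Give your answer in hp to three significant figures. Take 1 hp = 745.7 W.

2.88 hp

In absolute terms T_C = 278.15 K and T_H = 293.71 K, so ΔT = 15.56 K.
COP_Carnot = T_C/ΔT = 278.15/15.56 = 17.88.
Q̇_max = COP_Carnot × Ẇ = 17.88 × 0.1200 kW = 2.146 kW = 2.877 hp.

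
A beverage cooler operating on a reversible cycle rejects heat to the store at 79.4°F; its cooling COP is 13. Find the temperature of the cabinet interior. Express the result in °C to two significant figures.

For a Carnot refrigerator COP_R = T_C/(T_H − T_C), so T_C = COP·T_H/(1 + COP).
With T_H = 299.48 K, T_C = 13 × 299.48/14.00 = 278.09 K.
Converting, 278.09 K = 4.94°C.

4.9 °C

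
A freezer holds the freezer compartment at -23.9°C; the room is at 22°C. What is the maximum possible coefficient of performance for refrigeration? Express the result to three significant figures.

5.43

In absolute terms T_C = 249.25 K and T_H = 295.15 K, so ΔT = 45.90 K.
For a reversible cycle, COP_Carnot = T_C/ΔT = 249.25/45.90 = 5.430.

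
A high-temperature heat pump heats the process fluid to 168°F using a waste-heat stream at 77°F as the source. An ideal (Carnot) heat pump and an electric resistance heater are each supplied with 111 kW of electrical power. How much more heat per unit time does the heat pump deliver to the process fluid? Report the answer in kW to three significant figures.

655 kW

In absolute terms T_C = 298.15 K and T_H = 348.71 K, so ΔT = 50.56 K.
COP_Carnot = T_H/ΔT = 348.71/50.56 = 6.897.
The heat pump delivers Q̇_H = COP × Ẇ = 765.6 kW; the resistance heater delivers Ẇ = 111.0 kW.
Extra = (COP − 1)·Ẇ = 654.6 kW.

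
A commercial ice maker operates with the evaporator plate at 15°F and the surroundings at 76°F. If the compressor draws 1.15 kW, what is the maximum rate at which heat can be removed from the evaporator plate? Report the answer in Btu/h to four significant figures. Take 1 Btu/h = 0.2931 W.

30530 Btu/h

In absolute terms T_C = 263.71 K and T_H = 297.59 K, so ΔT = 33.89 K.
COP_Carnot = T_C/ΔT = 263.71/33.89 = 7.781.
Q̇_max = COP_Carnot × Ẇ = 7.781 × 1.150 kW = 8.949 kW = 30530 Btu/h.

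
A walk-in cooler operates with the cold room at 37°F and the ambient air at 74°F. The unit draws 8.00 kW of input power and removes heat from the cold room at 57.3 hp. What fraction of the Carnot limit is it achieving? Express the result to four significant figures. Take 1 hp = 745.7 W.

0.3979

Converting, Q̇_C = 57.30 hp = 42.73 kW, so COP_actual = Q̇_C/Ẇ = 42.73/8.000 = 5.341.
In absolute terms T_C = 275.93 K and T_H = 296.48 K, so ΔT = 20.56 K.
COP_Carnot = T_C/ΔT = 275.93/20.56 = 13.42.
η_II = COP_actual/COP_Carnot = 5.341/13.42 = 0.3979.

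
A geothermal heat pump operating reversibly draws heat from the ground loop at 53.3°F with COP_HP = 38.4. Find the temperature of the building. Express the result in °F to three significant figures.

COP_HP = T_H/(T_H − T_C) rearranges to T_H = COP·T_C/(COP − 1).
With T_C = 284.98 K, T_H = 38.4 × 284.98/37.40 = 292.60 K.
Converting, 292.60 K = 67.02°F.

67.0 °F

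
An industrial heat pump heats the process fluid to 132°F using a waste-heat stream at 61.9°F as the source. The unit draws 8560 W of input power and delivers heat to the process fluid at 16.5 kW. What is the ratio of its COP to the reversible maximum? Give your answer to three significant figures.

0.228

Converting, Q̇_H = 16.50 kW = 16500 W, so COP_actual = Q̇_H/Ẇ = 16500/8560 = 1.928.
In absolute terms T_C = 289.76 K and T_H = 328.71 K, so ΔT = 38.94 K.
COP_Carnot = T_H/ΔT = 328.71/38.94 = 8.440.
η_II = COP_actual/COP_Carnot = 1.928/8.440 = 0.2284.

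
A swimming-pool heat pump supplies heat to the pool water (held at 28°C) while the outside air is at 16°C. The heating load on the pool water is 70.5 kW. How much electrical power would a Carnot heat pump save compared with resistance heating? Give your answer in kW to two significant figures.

In absolute terms T_C = 289.15 K and T_H = 301.15 K, so ΔT = 12.00 K.
COP_Carnot = T_H/ΔT = 301.15/12.00 = 25.10.
Resistance heating needs Ẇ_res = Q̇_H = 70.50 kW; the reversible heat pump needs only Ẇ_hp = Q̇_H/COP = 2.809 kW.
Saving = 70.50 − 2.809 = 67.69 kW.

68 kW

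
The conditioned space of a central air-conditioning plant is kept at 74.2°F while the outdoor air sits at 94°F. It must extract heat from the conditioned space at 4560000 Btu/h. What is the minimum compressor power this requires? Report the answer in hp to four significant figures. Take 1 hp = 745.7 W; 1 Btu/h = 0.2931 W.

66.47 hp

In absolute terms T_C = 296.59 K and T_H = 307.59 K, so ΔT = 11.00 K.
COP_Carnot = T_C/ΔT = 296.59/11.00 = 26.96.
Ẇ_min = Q̇/COP_Carnot = 4560000/26.96 = 169100 Btu/h = 66.47 hp.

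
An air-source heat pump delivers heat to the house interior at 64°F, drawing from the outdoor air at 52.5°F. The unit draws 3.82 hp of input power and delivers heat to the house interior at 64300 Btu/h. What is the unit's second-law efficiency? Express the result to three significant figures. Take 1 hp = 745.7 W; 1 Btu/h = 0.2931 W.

Converting, Q̇_H = 64300 Btu/h = 25.27 hp, so COP_actual = Q̇_H/Ẇ = 25.27/3.820 = 6.616.
In absolute terms T_C = 284.54 K and T_H = 290.93 K, so ΔT = 6.389 K.
COP_Carnot = T_H/ΔT = 290.93/6.389 = 45.54.
η_II = COP_actual/COP_Carnot = 6.616/45.54 = 0.1453.

0.145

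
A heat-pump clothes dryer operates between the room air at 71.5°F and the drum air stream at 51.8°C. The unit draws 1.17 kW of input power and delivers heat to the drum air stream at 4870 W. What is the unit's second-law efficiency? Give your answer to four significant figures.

Converting, Q̇_H = 4870 W = 4.870 kW, so COP_actual = Q̇_H/Ẇ = 4.870/1.170 = 4.162.
In absolute terms T_C = 295.09 K and T_H = 324.95 K, so ΔT = 29.86 K.
COP_Carnot = T_H/ΔT = 324.95/29.86 = 10.88.
η_II = COP_actual/COP_Carnot = 4.162/10.88 = 0.3824.

0.3824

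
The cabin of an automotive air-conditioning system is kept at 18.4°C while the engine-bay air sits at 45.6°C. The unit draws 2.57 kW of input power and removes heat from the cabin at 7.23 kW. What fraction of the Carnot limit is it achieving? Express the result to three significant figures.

0.262

COP_actual = Q̇_C/Ẇ = 7.230/2.570 = 2.813.
In absolute terms T_C = 291.55 K and T_H = 318.75 K, so ΔT = 27.20 K.
COP_Carnot = T_C/ΔT = 291.55/27.20 = 10.72.
η_II = COP_actual/COP_Carnot = 2.813/10.72 = 0.2625.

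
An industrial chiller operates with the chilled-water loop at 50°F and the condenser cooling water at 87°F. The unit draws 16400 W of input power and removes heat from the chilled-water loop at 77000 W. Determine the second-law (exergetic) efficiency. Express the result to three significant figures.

COP_actual = Q̇_C/Ẇ = 77000/16400 = 4.695.
In absolute terms T_C = 283.15 K and T_H = 303.71 K, so ΔT = 20.56 K.
COP_Carnot = T_C/ΔT = 283.15/20.56 = 13.77.
η_II = COP_actual/COP_Carnot = 4.695/13.77 = 0.3408.

0.341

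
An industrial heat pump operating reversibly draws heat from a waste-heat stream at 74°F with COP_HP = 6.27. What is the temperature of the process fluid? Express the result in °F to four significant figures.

175.3 °F

COP_HP = T_H/(T_H − T_C) rearranges to T_H = COP·T_C/(COP − 1).
With T_C = 296.48 K, T_H = 6.27 × 296.48/5.270 = 352.74 K.
Converting, 352.74 K = 175.27°F.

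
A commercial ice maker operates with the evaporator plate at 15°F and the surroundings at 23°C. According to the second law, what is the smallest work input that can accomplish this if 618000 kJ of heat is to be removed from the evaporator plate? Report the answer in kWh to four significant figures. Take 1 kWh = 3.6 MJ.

In absolute terms T_C = 263.71 K and T_H = 296.15 K, so ΔT = 32.44 K.
The reversible limit is COP_R = T_C/ΔT = 8.128, so W_min = Q_C/COP = Q_C·ΔT/T_C.
W_min = 618000 × 32.44/263.71 = 76030 kJ = 21.12 kWh.

21.12 kWh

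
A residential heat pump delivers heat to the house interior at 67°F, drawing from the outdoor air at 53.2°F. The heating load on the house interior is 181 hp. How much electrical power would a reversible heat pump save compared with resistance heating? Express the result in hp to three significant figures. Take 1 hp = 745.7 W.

In absolute terms T_C = 284.93 K and T_H = 292.59 K, so ΔT = 7.667 K.
COP_Carnot = T_H/ΔT = 292.59/7.667 = 38.16.
Resistance heating needs Ẇ_res = Q̇_H = 181.0 hp; the reversible heat pump needs only Ẇ_hp = Q̇_H/COP = 4.743 hp.
Saving = 181.0 − 4.743 = 176.3 hp.

176 hp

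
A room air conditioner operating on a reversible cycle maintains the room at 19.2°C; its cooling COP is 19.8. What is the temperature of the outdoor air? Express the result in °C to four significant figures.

33.97 °C

COP_R = T_C/(T_H − T_C) gives T_H − T_C = T_C/COP.
With T_C = 292.35 K, T_H = 292.35 × (1 + 1/19.8) = 307.12 K.
Converting, 307.12 K = 33.97°C.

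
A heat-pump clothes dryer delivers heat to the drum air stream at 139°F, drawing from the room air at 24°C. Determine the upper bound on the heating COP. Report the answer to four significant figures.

In absolute terms T_C = 297.15 K and T_H = 332.59 K, so ΔT = 35.44 K.
For a reversible cycle, COP_Carnot = T_H/ΔT = 332.59/35.44 = 9.384.

9.384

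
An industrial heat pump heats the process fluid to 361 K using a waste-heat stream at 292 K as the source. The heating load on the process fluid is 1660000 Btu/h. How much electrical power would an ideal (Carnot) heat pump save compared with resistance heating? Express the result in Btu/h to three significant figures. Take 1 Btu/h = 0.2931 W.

The reservoir spacing is ΔT = 361 − 292 = 69.00 K.
COP_Carnot = T_H/ΔT = 361.00/69.00 = 5.232.
Resistance heating needs Ẇ_res = Q̇_H = 1660000 Btu/h; the reversible heat pump needs only Ẇ_hp = Q̇_H/COP = 317300 Btu/h.
Saving = 1660000 − 317300 = 1343000 Btu/h.

1340000 Btu/h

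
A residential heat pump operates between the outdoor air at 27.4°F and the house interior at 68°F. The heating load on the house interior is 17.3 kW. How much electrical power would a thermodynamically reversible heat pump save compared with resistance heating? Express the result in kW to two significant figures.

In absolute terms T_C = 270.59 K and T_H = 293.15 K, so ΔT = 22.56 K.
COP_Carnot = T_H/ΔT = 293.15/22.56 = 13.00.
Resistance heating needs Ẇ_res = Q̇_H = 17.30 kW; the reversible heat pump needs only Ẇ_hp = Q̇_H/COP = 1.331 kW.
Saving = 17.30 − 1.331 = 15.97 kW.

16 kW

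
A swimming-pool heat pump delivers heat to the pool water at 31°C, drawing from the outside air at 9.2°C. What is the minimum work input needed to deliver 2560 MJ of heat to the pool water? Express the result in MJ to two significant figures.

180 MJ

In absolute terms T_C = 282.35 K and T_H = 304.15 K, so ΔT = 21.80 K.
The reversible limit is COP_HP = T_H/ΔT = 13.95, so W_min = Q_H/COP = Q_H·ΔT/T_H.
W_min = 2560 × 21.80/304.15 = 183.5 MJ.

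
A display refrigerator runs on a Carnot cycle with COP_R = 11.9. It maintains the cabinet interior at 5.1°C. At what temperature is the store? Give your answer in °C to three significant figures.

28.5 °C

COP_R = T_C/(T_H − T_C) gives T_H − T_C = T_C/COP.
With T_C = 278.25 K, T_H = 278.25 × (1 + 1/11.9) = 301.63 K.
Converting, 301.63 K = 28.48°C.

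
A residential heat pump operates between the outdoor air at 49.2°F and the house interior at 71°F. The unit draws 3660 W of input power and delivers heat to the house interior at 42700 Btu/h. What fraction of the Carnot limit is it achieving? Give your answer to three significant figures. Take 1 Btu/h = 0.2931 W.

0.140

Converting, Q̇_H = 42700 Btu/h = 12520 W, so COP_actual = Q̇_H/Ẇ = 12520/3660 = 3.420.
In absolute terms T_C = 282.71 K and T_H = 294.82 K, so ΔT = 12.11 K.
COP_Carnot = T_H/ΔT = 294.82/12.11 = 24.34.
η_II = COP_actual/COP_Carnot = 3.420/24.34 = 0.1405.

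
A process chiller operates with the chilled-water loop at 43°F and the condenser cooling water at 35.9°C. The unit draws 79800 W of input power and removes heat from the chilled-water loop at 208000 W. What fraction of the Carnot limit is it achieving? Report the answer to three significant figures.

0.278

COP_actual = Q̇_C/Ẇ = 208000/79800 = 2.607.
In absolute terms T_C = 279.26 K and T_H = 309.05 K, so ΔT = 29.79 K.
COP_Carnot = T_C/ΔT = 279.26/29.79 = 9.375.
η_II = COP_actual/COP_Carnot = 2.607/9.375 = 0.2780.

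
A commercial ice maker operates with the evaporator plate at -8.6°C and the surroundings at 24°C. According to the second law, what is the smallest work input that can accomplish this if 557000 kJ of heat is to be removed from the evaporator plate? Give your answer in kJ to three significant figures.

68600 kJ

In absolute terms T_C = 264.55 K and T_H = 297.15 K, so ΔT = 32.60 K.
The reversible limit is COP_R = T_C/ΔT = 8.115, so W_min = Q_C/COP = Q_C·ΔT/T_C.
W_min = 557000 × 32.60/264.55 = 68640 kJ.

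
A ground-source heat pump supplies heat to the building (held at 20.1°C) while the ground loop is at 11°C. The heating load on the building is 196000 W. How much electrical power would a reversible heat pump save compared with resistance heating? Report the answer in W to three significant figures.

190000 W

In absolute terms T_C = 284.15 K and T_H = 293.25 K, so ΔT = 9.100 K.
COP_Carnot = T_H/ΔT = 293.25/9.100 = 32.23.
Resistance heating needs Ẇ_res = Q̇_H = 196000 W; the reversible heat pump needs only Ẇ_hp = Q̇_H/COP = 6082 W.
Saving = 196000 − 6082 = 189900 W.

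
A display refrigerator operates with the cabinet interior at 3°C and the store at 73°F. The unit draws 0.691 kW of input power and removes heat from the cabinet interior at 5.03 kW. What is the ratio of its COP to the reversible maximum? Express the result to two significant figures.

COP_actual = Q̇_C/Ẇ = 5.030/0.6910 = 7.279.
In absolute terms T_C = 276.15 K and T_H = 295.93 K, so ΔT = 19.78 K.
COP_Carnot = T_C/ΔT = 276.15/19.78 = 13.96.
η_II = COP_actual/COP_Carnot = 7.279/13.96 = 0.5213.

0.52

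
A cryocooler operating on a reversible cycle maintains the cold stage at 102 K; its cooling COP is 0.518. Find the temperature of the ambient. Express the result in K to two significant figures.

COP_R = T_C/(T_H − T_C) gives T_H − T_C = T_C/COP.
With T_C = 102.00 K, T_H = 102.00 × (1 + 1/0.518) = 298.91 K.

300 K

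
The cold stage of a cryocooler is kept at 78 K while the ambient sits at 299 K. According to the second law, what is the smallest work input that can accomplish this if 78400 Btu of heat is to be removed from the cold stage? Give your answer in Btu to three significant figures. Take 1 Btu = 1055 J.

The reservoir spacing is ΔT = 299 − 78 = 221.0 K.
The reversible limit is COP_R = T_C/ΔT = 0.3529, so W_min = Q_C/COP = Q_C·ΔT/T_C.
W_min = 78400 × 221.0/78.00 = 222100 Btu.

222000 Btu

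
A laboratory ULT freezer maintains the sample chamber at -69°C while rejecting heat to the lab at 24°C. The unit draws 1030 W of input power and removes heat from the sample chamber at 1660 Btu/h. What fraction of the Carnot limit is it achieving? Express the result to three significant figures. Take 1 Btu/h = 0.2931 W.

0.215

Converting, Q̇_C = 1660 Btu/h = 486.5 W, so COP_actual = Q̇_C/Ẇ = 486.5/1030 = 0.4724.
In absolute terms T_C = 204.15 K and T_H = 297.15 K, so ΔT = 93.00 K.
COP_Carnot = T_C/ΔT = 204.15/93.00 = 2.195.
η_II = COP_actual/COP_Carnot = 0.4724/2.195 = 0.2152.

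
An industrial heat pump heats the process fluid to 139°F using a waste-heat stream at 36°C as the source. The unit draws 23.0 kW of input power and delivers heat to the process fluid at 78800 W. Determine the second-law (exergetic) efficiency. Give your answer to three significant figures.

0.242

Converting, Q̇_H = 78800 W = 78.80 kW, so COP_actual = Q̇_H/Ẇ = 78.80/23.00 = 3.426.
In absolute terms T_C = 309.15 K and T_H = 332.59 K, so ΔT = 23.44 K.
COP_Carnot = T_H/ΔT = 332.59/23.44 = 14.19.
η_II = COP_actual/COP_Carnot = 3.426/14.19 = 0.2415.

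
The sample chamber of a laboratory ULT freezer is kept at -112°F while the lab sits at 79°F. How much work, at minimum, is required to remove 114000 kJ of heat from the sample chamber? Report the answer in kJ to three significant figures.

In absolute terms T_C = 193.15 K and T_H = 299.26 K, so ΔT = 106.1 K.
The reversible limit is COP_R = T_C/ΔT = 1.820, so W_min = Q_C/COP = Q_C·ΔT/T_C.
W_min = 114000 × 106.1/193.15 = 62630 kJ.

62600 kJ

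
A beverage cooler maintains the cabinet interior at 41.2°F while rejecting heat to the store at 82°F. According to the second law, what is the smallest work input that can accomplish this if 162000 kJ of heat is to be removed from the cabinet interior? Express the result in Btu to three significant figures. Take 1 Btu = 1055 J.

12500 Btu

In absolute terms T_C = 278.26 K and T_H = 300.93 K, so ΔT = 22.67 K.
The reversible limit is COP_R = T_C/ΔT = 12.28, so W_min = Q_C/COP = Q_C·ΔT/T_C.
W_min = 162000 × 22.67/278.26 = 13200 kJ = 12510 Btu.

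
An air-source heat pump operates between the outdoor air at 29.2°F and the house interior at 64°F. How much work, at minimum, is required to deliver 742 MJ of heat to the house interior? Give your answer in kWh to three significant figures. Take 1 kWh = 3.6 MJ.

13.7 kWh

In absolute terms T_C = 271.59 K and T_H = 290.93 K, so ΔT = 19.33 K.
The reversible limit is COP_HP = T_H/ΔT = 15.05, so W_min = Q_H/COP = Q_H·ΔT/T_H.
W_min = 742.0 × 19.33/290.93 = 49.31 MJ = 13.70 kWh.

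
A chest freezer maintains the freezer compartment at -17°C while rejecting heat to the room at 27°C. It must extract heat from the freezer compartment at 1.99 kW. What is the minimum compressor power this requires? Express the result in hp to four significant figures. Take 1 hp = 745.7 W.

In absolute terms T_C = 256.15 K and T_H = 300.15 K, so ΔT = 44.00 K.
COP_Carnot = T_C/ΔT = 256.15/44.00 = 5.822.
Ẇ_min = Q̇/COP_Carnot = 1.990/5.822 = 0.3418 kW = 0.4584 hp.

0.4584 hp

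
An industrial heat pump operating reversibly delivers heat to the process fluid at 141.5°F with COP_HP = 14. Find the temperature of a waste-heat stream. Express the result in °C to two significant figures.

COP_HP = T_H/(T_H − T_C) gives T_H − T_C = T_H/COP.
With T_H = 333.98 K, T_C = 333.98 × (1 − 1/14) = 310.13 K.
Converting, 310.13 K = 36.98°C.

37 °C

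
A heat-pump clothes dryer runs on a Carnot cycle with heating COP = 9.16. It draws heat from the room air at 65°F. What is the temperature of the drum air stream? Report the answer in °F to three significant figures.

COP_HP = T_H/(T_H − T_C) rearranges to T_H = COP·T_C/(COP − 1).
With T_C = 291.48 K, T_H = 9.16 × 291.48/8.160 = 327.20 K.
Converting, 327.20 K = 129.30°F.

129 °F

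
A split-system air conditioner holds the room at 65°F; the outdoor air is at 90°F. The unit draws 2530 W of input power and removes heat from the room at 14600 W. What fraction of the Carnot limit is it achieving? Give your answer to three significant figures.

COP_actual = Q̇_C/Ẇ = 14600/2530 = 5.771.
In absolute terms T_C = 291.48 K and T_H = 305.37 K, so ΔT = 13.89 K.
COP_Carnot = T_C/ΔT = 291.48/13.89 = 20.99.
η_II = COP_actual/COP_Carnot = 5.771/20.99 = 0.2750.

0.275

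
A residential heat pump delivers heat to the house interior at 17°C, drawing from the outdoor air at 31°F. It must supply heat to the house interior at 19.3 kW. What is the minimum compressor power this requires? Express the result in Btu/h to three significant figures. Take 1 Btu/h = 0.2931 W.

In absolute terms T_C = 272.59 K and T_H = 290.15 K, so ΔT = 17.56 K.
COP_Carnot = T_H/ΔT = 290.15/17.56 = 16.53.
Ẇ_min = Q̇/COP_Carnot = 19.30/16.53 = 1.168 kW = 3984 Btu/h.

3980 Btu/h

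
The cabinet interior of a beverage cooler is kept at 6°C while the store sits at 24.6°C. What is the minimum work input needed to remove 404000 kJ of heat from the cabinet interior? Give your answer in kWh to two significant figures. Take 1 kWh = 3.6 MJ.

In absolute terms T_C = 279.15 K and T_H = 297.75 K, so ΔT = 18.60 K.
The reversible limit is COP_R = T_C/ΔT = 15.01, so W_min = Q_C/COP = Q_C·ΔT/T_C.
W_min = 404000 × 18.60/279.15 = 26920 kJ = 7.477 kWh.

7.5 kWh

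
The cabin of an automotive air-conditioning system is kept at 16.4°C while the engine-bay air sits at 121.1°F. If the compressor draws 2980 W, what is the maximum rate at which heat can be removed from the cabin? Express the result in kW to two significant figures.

In absolute terms T_C = 289.55 K and T_H = 322.65 K, so ΔT = 33.10 K.
COP_Carnot = T_C/ΔT = 289.55/33.10 = 8.748.
Q̇_max = COP_Carnot × Ẇ = 8.748 × 2980 W = 26070 W = 26.07 kW.

26 kW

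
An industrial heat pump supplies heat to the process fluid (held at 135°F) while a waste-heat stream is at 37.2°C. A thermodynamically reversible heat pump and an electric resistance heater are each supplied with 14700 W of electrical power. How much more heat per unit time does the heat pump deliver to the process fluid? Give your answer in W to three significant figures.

In absolute terms T_C = 310.35 K and T_H = 330.37 K, so ΔT = 20.02 K.
COP_Carnot = T_H/ΔT = 330.37/20.02 = 16.50.
The heat pump delivers Q̇_H = COP × Ẇ = 242600 W; the resistance heater delivers Ẇ = 14700 W.
Extra = (COP − 1)·Ẇ = 227900 W.

228000 W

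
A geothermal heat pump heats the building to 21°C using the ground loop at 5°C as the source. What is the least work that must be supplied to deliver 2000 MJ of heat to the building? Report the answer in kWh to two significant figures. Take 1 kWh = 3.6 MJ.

30 kWh

In absolute terms T_C = 278.15 K and T_H = 294.15 K, so ΔT = 16.00 K.
The reversible limit is COP_HP = T_H/ΔT = 18.38, so W_min = Q_H/COP = Q_H·ΔT/T_H.
W_min = 2000 × 16.00/294.15 = 108.8 MJ = 30.22 kWh.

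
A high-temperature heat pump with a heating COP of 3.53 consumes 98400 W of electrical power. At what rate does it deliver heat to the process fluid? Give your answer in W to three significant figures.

347000 W

Q̇_H = COP_HP × Ẇ = 3.53 × 98400 = 347400 W.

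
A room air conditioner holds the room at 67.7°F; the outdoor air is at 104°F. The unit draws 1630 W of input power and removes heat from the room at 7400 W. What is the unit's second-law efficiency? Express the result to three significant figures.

COP_actual = Q̇_C/Ẇ = 7400/1630 = 4.540.
In absolute terms T_C = 292.98 K and T_H = 313.15 K, so ΔT = 20.17 K.
COP_Carnot = T_C/ΔT = 292.98/20.17 = 14.53.
η_II = COP_actual/COP_Carnot = 4.540/14.53 = 0.3125.

0.312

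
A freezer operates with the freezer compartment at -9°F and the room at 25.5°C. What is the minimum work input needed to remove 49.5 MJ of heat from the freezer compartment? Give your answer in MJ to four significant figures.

In absolute terms T_C = 250.37 K and T_H = 298.65 K, so ΔT = 48.28 K.
The reversible limit is COP_R = T_C/ΔT = 5.186, so W_min = Q_C/COP = Q_C·ΔT/T_C.
W_min = 49.50 × 48.28/250.37 = 9.545 MJ.

9.545 MJ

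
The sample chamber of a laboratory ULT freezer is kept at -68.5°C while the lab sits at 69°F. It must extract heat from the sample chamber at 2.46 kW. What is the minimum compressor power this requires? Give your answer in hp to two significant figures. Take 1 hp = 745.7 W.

1.4 hp

In absolute terms T_C = 204.65 K and T_H = 293.71 K, so ΔT = 89.06 K.
COP_Carnot = T_C/ΔT = 204.65/89.06 = 2.298.
Ẇ_min = Q̇/COP_Carnot = 2.460/2.298 = 1.070 kW = 1.436 hp.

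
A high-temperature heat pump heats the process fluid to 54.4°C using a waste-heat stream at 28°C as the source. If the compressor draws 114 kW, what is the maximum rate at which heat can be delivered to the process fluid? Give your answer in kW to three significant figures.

1410 kW

In absolute terms T_C = 301.15 K and T_H = 327.55 K, so ΔT = 26.40 K.
COP_Carnot = T_H/ΔT = 327.55/26.40 = 12.41.
Q̇_max = COP_Carnot × Ẇ = 12.41 × 114.0 kW = 1414 kW.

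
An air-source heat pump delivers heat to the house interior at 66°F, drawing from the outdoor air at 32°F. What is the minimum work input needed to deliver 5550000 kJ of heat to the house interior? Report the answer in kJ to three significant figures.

In absolute terms T_C = 273.15 K and T_H = 292.04 K, so ΔT = 18.89 K.
The reversible limit is COP_HP = T_H/ΔT = 15.46, so W_min = Q_H/COP = Q_H·ΔT/T_H.
W_min = 5550000 × 18.89/292.04 = 359000 kJ.

359000 kJ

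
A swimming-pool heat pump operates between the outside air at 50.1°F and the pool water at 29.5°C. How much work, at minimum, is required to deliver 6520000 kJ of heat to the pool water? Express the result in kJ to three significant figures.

419000 kJ

In absolute terms T_C = 283.21 K and T_H = 302.65 K, so ΔT = 19.44 K.
The reversible limit is COP_HP = T_H/ΔT = 15.56, so W_min = Q_H/COP = Q_H·ΔT/T_H.
W_min = 6520000 × 19.44/302.65 = 418900 kJ.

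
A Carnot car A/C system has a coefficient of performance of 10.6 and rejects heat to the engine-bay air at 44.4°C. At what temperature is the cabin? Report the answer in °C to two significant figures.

For a Carnot refrigerator COP_R = T_C/(T_H − T_C), so T_C = COP·T_H/(1 + COP).
With T_H = 317.55 K, T_C = 10.6 × 317.55/11.60 = 290.17 K.
Converting, 290.17 K = 17.02°C.

17 °C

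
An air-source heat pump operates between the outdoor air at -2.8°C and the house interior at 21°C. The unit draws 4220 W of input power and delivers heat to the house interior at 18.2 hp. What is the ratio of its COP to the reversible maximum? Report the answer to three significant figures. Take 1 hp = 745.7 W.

0.260

Converting, Q̇_H = 18.20 hp = 13570 W, so COP_actual = Q̇_H/Ẇ = 13570/4220 = 3.216.
In absolute terms T_C = 270.35 K and T_H = 294.15 K, so ΔT = 23.80 K.
COP_Carnot = T_H/ΔT = 294.15/23.80 = 12.36.
η_II = COP_actual/COP_Carnot = 3.216/12.36 = 0.2602.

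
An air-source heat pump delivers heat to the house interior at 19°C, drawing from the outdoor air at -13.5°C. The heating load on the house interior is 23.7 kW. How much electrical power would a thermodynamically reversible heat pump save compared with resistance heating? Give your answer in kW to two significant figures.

21 kW

In absolute terms T_C = 259.65 K and T_H = 292.15 K, so ΔT = 32.50 K.
COP_Carnot = T_H/ΔT = 292.15/32.50 = 8.989.
Resistance heating needs Ẇ_res = Q̇_H = 23.70 kW; the reversible heat pump needs only Ẇ_hp = Q̇_H/COP = 2.636 kW.
Saving = 23.70 − 2.636 = 21.06 kW.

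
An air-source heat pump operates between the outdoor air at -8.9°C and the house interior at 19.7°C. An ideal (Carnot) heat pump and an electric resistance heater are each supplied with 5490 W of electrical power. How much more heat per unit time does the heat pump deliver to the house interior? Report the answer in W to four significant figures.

50720 W

In absolute terms T_C = 264.25 K and T_H = 292.85 K, so ΔT = 28.60 K.
COP_Carnot = T_H/ΔT = 292.85/28.60 = 10.24.
The heat pump delivers Q̇_H = COP × Ẇ = 56210 W; the resistance heater delivers Ẇ = 5490 W.
Extra = (COP − 1)·Ẇ = 50720 W.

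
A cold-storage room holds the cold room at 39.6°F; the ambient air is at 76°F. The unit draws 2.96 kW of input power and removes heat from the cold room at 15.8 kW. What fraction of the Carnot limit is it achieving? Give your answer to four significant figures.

COP_actual = Q̇_C/Ẇ = 15.80/2.960 = 5.338.
In absolute terms T_C = 277.37 K and T_H = 297.59 K, so ΔT = 20.22 K.
COP_Carnot = T_C/ΔT = 277.37/20.22 = 13.72.
η_II = COP_actual/COP_Carnot = 5.338/13.72 = 0.3892.

0.3892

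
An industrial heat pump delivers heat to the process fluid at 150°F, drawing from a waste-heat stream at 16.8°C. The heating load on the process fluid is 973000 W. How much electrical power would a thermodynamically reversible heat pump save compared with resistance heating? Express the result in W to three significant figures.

In absolute terms T_C = 289.95 K and T_H = 338.71 K, so ΔT = 48.76 K.
COP_Carnot = T_H/ΔT = 338.71/48.76 = 6.947.
Resistance heating needs Ẇ_res = Q̇_H = 973000 W; the reversible heat pump needs only Ẇ_hp = Q̇_H/COP = 140100 W.
Saving = 973000 − 140100 = 832900 W.

833000 W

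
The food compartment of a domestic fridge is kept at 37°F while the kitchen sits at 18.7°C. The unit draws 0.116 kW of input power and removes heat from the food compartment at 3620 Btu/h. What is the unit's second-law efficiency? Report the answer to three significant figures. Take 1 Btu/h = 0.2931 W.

Converting, Q̇_C = 3620 Btu/h = 1.061 kW, so COP_actual = Q̇_C/Ẇ = 1.061/0.1160 = 9.147.
In absolute terms T_C = 275.93 K and T_H = 291.85 K, so ΔT = 15.92 K.
COP_Carnot = T_C/ΔT = 275.93/15.92 = 17.33.
η_II = COP_actual/COP_Carnot = 9.147/17.33 = 0.5278.

0.528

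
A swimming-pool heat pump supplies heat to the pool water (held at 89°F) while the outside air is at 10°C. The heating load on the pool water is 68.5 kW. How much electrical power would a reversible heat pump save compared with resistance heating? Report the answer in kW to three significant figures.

63.6 kW

In absolute terms T_C = 283.15 K and T_H = 304.82 K, so ΔT = 21.67 K.
COP_Carnot = T_H/ΔT = 304.82/21.67 = 14.07.
Resistance heating needs Ẇ_res = Q̇_H = 68.50 kW; the reversible heat pump needs only Ẇ_hp = Q̇_H/COP = 4.869 kW.
Saving = 68.50 − 4.869 = 63.63 kW.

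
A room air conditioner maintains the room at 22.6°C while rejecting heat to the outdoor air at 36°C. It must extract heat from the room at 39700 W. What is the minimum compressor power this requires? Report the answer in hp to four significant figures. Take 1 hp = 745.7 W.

2.412 hp

In absolute terms T_C = 295.75 K and T_H = 309.15 K, so ΔT = 13.40 K.
COP_Carnot = T_C/ΔT = 295.75/13.40 = 22.07.
Ẇ_min = Q̇/COP_Carnot = 39700/22.07 = 1799 W = 2.412 hp.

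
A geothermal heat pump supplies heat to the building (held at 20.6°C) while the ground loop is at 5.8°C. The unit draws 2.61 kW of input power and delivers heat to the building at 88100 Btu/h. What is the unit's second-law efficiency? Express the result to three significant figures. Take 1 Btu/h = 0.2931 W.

0.498

Converting, Q̇_H = 88100 Btu/h = 25.82 kW, so COP_actual = Q̇_H/Ẇ = 25.82/2.610 = 9.894.
In absolute terms T_C = 278.95 K and T_H = 293.75 K, so ΔT = 14.80 K.
COP_Carnot = T_H/ΔT = 293.75/14.80 = 19.85.
η_II = COP_actual/COP_Carnot = 9.894/19.85 = 0.4985.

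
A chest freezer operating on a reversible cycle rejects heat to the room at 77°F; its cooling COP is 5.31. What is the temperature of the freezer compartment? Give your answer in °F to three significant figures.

For a Carnot refrigerator COP_R = T_C/(T_H − T_C), so T_C = COP·T_H/(1 + COP).
With T_H = 298.15 K, T_C = 5.31 × 298.15/6.310 = 250.90 K.
Converting, 250.90 K = -8.05°F.

-8.05 °F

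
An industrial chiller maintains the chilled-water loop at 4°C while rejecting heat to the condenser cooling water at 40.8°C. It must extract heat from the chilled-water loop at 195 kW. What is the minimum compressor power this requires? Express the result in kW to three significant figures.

In absolute terms T_C = 277.15 K and T_H = 313.95 K, so ΔT = 36.80 K.
COP_Carnot = T_C/ΔT = 277.15/36.80 = 7.531.
Ẇ_min = Q̇/COP_Carnot = 195.0/7.531 = 25.89 kW.

25.9 kW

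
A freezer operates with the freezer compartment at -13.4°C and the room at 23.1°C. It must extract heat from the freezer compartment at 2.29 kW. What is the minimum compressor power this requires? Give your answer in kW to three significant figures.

In absolute terms T_C = 259.75 K and T_H = 296.25 K, so ΔT = 36.50 K.
COP_Carnot = T_C/ΔT = 259.75/36.50 = 7.116.
Ẇ_min = Q̇/COP_Carnot = 2.290/7.116 = 0.3218 kW.

0.322 kW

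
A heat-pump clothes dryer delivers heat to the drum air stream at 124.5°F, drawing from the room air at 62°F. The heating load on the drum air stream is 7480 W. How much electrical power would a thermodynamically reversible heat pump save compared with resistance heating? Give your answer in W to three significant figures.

6680 W

In absolute terms T_C = 289.82 K and T_H = 324.54 K, so ΔT = 34.72 K.
COP_Carnot = T_H/ΔT = 324.54/34.72 = 9.347.
Resistance heating needs Ẇ_res = Q̇_H = 7480 W; the reversible heat pump needs only Ẇ_hp = Q̇_H/COP = 800.3 W.
Saving = 7480 − 800.3 = 6680 W.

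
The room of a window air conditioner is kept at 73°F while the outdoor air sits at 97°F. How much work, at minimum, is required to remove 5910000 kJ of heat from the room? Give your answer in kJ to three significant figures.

In absolute terms T_C = 295.93 K and T_H = 309.26 K, so ΔT = 13.33 K.
The reversible limit is COP_R = T_C/ΔT = 22.19, so W_min = Q_C/COP = Q_C·ΔT/T_C.
W_min = 5910000 × 13.33/295.93 = 266300 kJ.

266000 kJ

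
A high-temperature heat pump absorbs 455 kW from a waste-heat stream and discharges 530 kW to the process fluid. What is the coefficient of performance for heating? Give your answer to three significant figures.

7.07

The first law gives Q̇_H = Q̇_C + Ẇ, so the three rates are Q̇_C = 455.0, Q̇_H = 530.0, Ẇ = 75.00 kW.
COP_HP = Q̇_H/Ẇ = 530.0/75.00 = 7.067.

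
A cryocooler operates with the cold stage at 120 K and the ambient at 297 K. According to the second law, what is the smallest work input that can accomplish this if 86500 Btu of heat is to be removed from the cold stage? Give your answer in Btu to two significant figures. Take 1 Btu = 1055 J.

The reservoir spacing is ΔT = 297 − 120 = 177.0 K.
The reversible limit is COP_R = T_C/ΔT = 0.6780, so W_min = Q_C/COP = Q_C·ΔT/T_C.
W_min = 86500 × 177.0/120.00 = 127600 Btu.

130000 Btu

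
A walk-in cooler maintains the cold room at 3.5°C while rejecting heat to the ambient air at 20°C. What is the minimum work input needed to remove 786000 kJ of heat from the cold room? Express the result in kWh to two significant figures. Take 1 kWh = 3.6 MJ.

13 kWh

In absolute terms T_C = 276.65 K and T_H = 293.15 K, so ΔT = 16.50 K.
The reversible limit is COP_R = T_C/ΔT = 16.77, so W_min = Q_C/COP = Q_C·ΔT/T_C.
W_min = 786000 × 16.50/276.65 = 46880 kJ = 13.02 kWh.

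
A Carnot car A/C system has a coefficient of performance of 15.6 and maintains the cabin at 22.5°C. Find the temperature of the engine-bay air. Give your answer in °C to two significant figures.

COP_R = T_C/(T_H − T_C) gives T_H − T_C = T_C/COP.
With T_C = 295.65 K, T_H = 295.65 × (1 + 1/15.6) = 314.60 K.
Converting, 314.60 K = 41.45°C.

41 °C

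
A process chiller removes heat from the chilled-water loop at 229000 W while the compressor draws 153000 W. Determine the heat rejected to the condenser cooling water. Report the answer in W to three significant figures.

382000 W

For a cyclic device the first law requires Q̇_H = Q̇_C + Ẇ.
Q̇_H = Q̇_C + Ẇ = 382000 W.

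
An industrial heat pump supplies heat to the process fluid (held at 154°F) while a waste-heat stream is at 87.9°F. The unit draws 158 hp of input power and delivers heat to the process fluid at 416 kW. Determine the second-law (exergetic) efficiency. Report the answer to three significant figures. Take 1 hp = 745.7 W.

Converting, Q̇_H = 416.0 kW = 557.9 hp, so COP_actual = Q̇_H/Ẇ = 557.9/158.0 = 3.531.
In absolute terms T_C = 304.21 K and T_H = 340.93 K, so ΔT = 36.72 K.
COP_Carnot = T_H/ΔT = 340.93/36.72 = 9.284.
η_II = COP_actual/COP_Carnot = 3.531/9.284 = 0.3803.

0.380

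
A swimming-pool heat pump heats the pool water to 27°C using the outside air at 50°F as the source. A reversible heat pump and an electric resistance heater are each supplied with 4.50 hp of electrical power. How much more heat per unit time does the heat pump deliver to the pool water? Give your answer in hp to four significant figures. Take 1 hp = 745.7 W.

74.95 hp

In absolute terms T_C = 283.15 K and T_H = 300.15 K, so ΔT = 17.00 K.
COP_Carnot = T_H/ΔT = 300.15/17.00 = 17.66.
The heat pump delivers Q̇_H = COP × Ẇ = 79.45 hp; the resistance heater delivers Ẇ = 4.500 hp.
Extra = (COP − 1)·Ẇ = 74.95 hp.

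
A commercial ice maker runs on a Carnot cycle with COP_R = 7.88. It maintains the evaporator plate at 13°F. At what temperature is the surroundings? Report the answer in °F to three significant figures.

COP_R = T_C/(T_H − T_C) gives T_H − T_C = T_C/COP.
With T_C = 262.59 K, T_H = 262.59 × (1 + 1/7.88) = 295.92 K.
Converting, 295.92 K = 72.98°F.

73.0 °F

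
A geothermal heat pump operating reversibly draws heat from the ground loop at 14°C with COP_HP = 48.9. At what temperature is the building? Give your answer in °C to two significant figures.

20 °C

COP_HP = T_H/(T_H − T_C) rearranges to T_H = COP·T_C/(COP − 1).
With T_C = 287.15 K, T_H = 48.9 × 287.15/47.90 = 293.14 K.
Converting, 293.14 K = 19.99°C.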